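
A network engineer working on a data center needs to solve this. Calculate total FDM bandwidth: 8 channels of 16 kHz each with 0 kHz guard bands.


Given: 8 channels, 16 kHz each, guard = 0 kHz
Channel bandwidth = 8 * 16 = 128 kHz
Guard bands = 7 gaps * 0 kHz = 0 kHz
Total = 128 + 0 = 128 kHz

128


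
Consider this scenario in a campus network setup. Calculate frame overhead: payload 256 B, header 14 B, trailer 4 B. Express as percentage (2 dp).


Given: payload = 256 B, header = 14 B, trailer = 4 B
Overhead bytes = header + trailer = 14 + 4 = 18
Total frame = payload + overhead = 256 + 18 = 274
Overhead % = 18 / 274 * 100 = 6.5693% -> 6.57% (2 dp)

6.57


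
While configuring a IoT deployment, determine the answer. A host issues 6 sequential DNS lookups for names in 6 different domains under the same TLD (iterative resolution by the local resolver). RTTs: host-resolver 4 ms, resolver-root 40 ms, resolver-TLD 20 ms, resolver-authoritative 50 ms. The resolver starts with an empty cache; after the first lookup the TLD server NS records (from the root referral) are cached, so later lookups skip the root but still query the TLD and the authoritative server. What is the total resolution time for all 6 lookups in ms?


Lookup 1 (cold cache): local + root + TLD + auth = 4 + 40 + 20 + 50 = 114 ms
Lookups 2..6 (TLD NS cached -> skip root; new domain -> still ask TLD and auth): local + TLD + auth = 4 + 20 + 50 = 74 ms each
Remaining 5 lookups: 5 * 74 = 370 ms
Total = 114 + 370 = 484 ms

484


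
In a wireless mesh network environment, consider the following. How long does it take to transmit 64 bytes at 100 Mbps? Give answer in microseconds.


Given: packet = 64 bytes, bandwidth = 100 Mbps
Packet in bits = 64 * 8 = 512 bits
Bandwidth = 100 * 10^6 = 100000000 bps
Time = 512 / 100000000 seconds
Time in us = 512 * 10^6 / 100000000 = 5.12

5.12


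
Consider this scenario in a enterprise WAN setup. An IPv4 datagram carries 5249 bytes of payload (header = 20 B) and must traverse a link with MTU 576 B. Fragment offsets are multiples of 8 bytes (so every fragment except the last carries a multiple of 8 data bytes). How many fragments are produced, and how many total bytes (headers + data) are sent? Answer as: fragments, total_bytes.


Max data per non-final fragment = floor((MTU - header)/8)*8 = floor((576 - 20)/8)*8 = floor(556/8)*8 = 552 B
Final fragment needs no 8-byte alignment: it can carry up to MTU - header = 556 B
Non-final fragments needed = ceil((payload - 556) / 552) = ceil(4693/552) = ceil(8.5018) = 9
Number of fragments = 9 + 1 = 10
Fragment sizes (data): 9 * 552 B + 281 B (last, 281 <= 556 OK)
Total bytes sent = payload + n_frags * header = 5249 + 10*20 = 5249 + 200 = 5449 B

10, 5449


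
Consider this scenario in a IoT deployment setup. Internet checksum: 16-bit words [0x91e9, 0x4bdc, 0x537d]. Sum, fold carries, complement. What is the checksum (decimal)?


Given words: [0x91e9, 0x4bdc, 0x537d]
Step 1: Sum all words
Raw sum = 37353 + 19420 + 21373 = 78146
Step 2: Fold carry: (12610 + 1) = 12611
One's complement = ~12611 & 0xFFFF = 52924

52924


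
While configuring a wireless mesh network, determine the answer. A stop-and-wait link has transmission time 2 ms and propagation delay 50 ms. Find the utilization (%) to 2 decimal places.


Given: Ttrans = 2 ms, Tprop = 50 ms
RTT = 2 * Tprop = 2 * 50 = 100 ms
U = Ttrans / (Ttrans + RTT)
U = 2 / (2 + 100)
U = 2 / 102 = 0.019608
U% = 1.96%

1.96


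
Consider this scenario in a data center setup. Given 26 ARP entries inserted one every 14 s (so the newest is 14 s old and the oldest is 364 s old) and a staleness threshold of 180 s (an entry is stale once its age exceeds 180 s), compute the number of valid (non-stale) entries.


Ages are k * 364/26 s for k = 1..26 (spacing = 14.0000 s).
Entry k is valid iff k * 364/26 <= 180 iff k <= 26 * 180 / 364 = 12.8571
n_valid = floor(12.8571) = 12
(n_stale = 26 - 12 = 14)

12


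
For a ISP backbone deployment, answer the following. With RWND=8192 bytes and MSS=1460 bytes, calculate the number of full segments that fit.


Given: RWND = 8192 bytes, MSS = 1460 bytes
Full segments = floor(RWND / MSS)
Full segments = floor(8192 / 1460)
Full segments = floor(5.611) = 5

5


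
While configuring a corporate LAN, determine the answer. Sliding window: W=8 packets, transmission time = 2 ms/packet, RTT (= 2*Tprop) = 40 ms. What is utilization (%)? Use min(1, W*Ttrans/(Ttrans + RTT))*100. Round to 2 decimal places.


Given: W = 8, Ttrans = 2 ms, RTT = 40 ms (= 2 * Tprop, Tprop = 20 ms)
Cycle time = Ttrans + RTT = 2 + 40 = 42 ms (first packet sent until its ACK returns)
W * Ttrans = 8 * 2 = 16 ms of sending per cycle
W * Ttrans / (Ttrans + RTT) = 16 / 42 = 0.380952
U = min(1, 0.380952) = 0.380952
U% = 38.10%

38.10


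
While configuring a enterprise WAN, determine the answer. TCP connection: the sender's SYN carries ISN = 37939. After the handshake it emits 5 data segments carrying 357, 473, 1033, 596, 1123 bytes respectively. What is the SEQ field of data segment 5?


The SYN occupies sequence number ISN = 37939, so the first data byte is ISN + 1 = 37940.
SEQ of data segment i = (ISN + 1) + sum of payload sizes of segments 1..i-1.
Segment 1: SEQ = 37940, payload = 357 bytes
Segment 2: SEQ = 38297, payload = 473 bytes
Segment 3: SEQ = 38770, payload = 1033 bytes
Segment 4: SEQ = 39803, payload = 596 bytes
Segment 5: SEQ = 40399, payload = 1123 bytes
SEQ of segment 5 = 37940 + 357 + 473 + 1033 + 596 = 40399

40399


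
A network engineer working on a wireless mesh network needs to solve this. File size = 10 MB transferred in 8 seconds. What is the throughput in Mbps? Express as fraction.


Given: file = 10 MB, time = 8 s
File in Mb = 10 * 8 = 80 Mb
Throughput = 80 / 8 Mbps
Throughput = 10 Mbps

10


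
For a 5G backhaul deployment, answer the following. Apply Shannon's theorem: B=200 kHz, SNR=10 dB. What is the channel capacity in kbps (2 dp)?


Given: B = 200 kHz, SNR = 10 dB
SNR linear = 10^(10/10) = 10
1 + SNR = 11
log2(11) = 3.4594316186
C = 200 * 1000 * 3.4594316186 = 691886.3237 bps
C = 691.886324 kbps -> 691.89 kbps (2 dp)

691.89


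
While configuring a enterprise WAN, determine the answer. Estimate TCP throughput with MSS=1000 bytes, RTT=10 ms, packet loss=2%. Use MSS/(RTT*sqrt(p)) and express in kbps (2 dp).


Given: MSS = 1000 bytes, RTT = 10 ms, loss = 2%
RTT in seconds = 10 / 1000 = 0.01
Loss rate = 2% = 0.02
sqrt(loss) = sqrt(0.02) = 0.141421356237
Throughput (bytes/s) = 1000 / (0.01 * 0.141421356237) = 707106.7812
Throughput (kbps) = 707106.7812 * 8 / 1000 = 5656.854249 -> 5656.85 kbps (2 dp)

5656.85


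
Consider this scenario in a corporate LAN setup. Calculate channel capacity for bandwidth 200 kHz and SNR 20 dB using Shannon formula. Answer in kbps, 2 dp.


Given: B = 200 kHz, SNR = 20 dB
SNR linear = 10^(20/10) = 100
1 + SNR = 101
log2(101) = 6.6582114828
C = 200 * 1000 * 6.6582114828 = 1331642.2966 bps
C = 1331.642297 kbps -> 1331.64 kbps (2 dp)

1331.64


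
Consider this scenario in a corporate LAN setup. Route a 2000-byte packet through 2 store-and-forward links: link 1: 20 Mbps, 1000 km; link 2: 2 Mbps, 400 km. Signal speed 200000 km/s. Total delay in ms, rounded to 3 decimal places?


Packet = 2000 bytes = 16000 bits. Store-and-forward: sum (t_trans + t_prop) per link.
Link 1: t_trans = 16000/(20*10^6) s = 0.8000 ms; t_prop = 1000/200000 s = 5.0000 ms; subtotal = 5.8000 ms
Link 2: t_trans = 16000/(2*10^6) s = 8.0000 ms; t_prop = 400/200000 s = 2.0000 ms; subtotal = 10.0000 ms
End-to-end = 5.8000 + 10.0000 = 15.8000 ms -> 15.800 ms (3 dp)

15.800


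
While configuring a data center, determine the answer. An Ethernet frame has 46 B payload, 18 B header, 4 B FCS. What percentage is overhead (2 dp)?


Given: payload = 46 B, header = 18 B, trailer = 4 B
Overhead bytes = header + trailer = 18 + 4 = 22
Total frame = payload + overhead = 46 + 22 = 68
Overhead % = 22 / 68 * 100 = 32.3529% -> 32.35% (2 dp)

32.35


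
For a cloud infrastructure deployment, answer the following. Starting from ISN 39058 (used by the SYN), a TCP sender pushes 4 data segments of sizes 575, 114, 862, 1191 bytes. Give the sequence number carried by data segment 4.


The SYN occupies sequence number ISN = 39058, so the first data byte is ISN + 1 = 39059.
SEQ of data segment i = (ISN + 1) + sum of payload sizes of segments 1..i-1.
Segment 1: SEQ = 39059, payload = 575 bytes
Segment 2: SEQ = 39634, payload = 114 bytes
Segment 3: SEQ = 39748, payload = 862 bytes
Segment 4: SEQ = 40610, payload = 1191 bytes
SEQ of segment 4 = 39059 + 575 + 114 + 862 = 40610

40610


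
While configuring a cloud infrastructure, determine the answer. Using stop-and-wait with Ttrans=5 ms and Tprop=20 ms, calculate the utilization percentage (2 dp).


Given: Ttrans = 5 ms, Tprop = 20 ms
RTT = 2 * Tprop = 2 * 20 = 40 ms
U = Ttrans / (Ttrans + RTT)
U = 5 / (5 + 40)
U = 5 / 45 = 0.111111
U% = 11.11%

11.11


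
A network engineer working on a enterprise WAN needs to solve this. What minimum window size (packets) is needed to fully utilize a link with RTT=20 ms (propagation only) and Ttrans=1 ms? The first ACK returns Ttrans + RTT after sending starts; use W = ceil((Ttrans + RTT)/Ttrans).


Given: Ttrans = 1 ms, RTT = 20 ms (= 2 * Tprop, Tprop = 10 ms)
Time until first ACK returns = Ttrans + RTT = 1 + 20 = 21 ms
Need W * Ttrans >= Ttrans + RTT  ->  W >= (Ttrans + RTT) / Ttrans
(Ttrans + RTT) / Ttrans = 21 / 1 = 21
W_min = ceil(21) = 21

21


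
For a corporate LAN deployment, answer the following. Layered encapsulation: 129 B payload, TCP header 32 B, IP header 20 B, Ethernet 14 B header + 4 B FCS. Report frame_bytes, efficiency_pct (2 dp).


TCP segment = 129 + 32 = 161 B
IP packet = 161 + 20 = 181 B
Ethernet frame = 181 + 14 + 4 = 199 B
Efficiency = app / frame = 129 / 199 = 0.648241 = 64.8241% -> 64.82% (2 dp)

199, 64.82


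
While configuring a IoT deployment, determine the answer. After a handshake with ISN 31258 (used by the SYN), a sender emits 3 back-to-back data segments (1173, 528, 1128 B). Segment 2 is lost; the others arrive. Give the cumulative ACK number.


SYN uses sequence number 31258; first data byte = ISN + 1 = 31259.
Segment 1: SEQ = 31259, len = 1173 B, covers [31259, 32431]
Segment 2: SEQ = 32432, len = 528 B, covers [32432, 32959] [LOST]
Segment 3: SEQ = 32960, len = 1128 B, covers [32960, 34087]
In-order data received: bytes [31259, 32431] (segments 1..1).
Segment 2 missing -> gap begins at byte 32432; later segments buffered out of order.
Cumulative ACK = next expected in-order byte = 31259 + 1173 = 32432

32432


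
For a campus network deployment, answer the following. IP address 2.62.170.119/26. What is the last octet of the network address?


Given: IP = 2.62.170.119, prefix = /26
Subnet mask = 255.255.255.192
Last octet of IP: 119
Last octet of mask: 192
Network last octet = 119 AND 192 = 64

64


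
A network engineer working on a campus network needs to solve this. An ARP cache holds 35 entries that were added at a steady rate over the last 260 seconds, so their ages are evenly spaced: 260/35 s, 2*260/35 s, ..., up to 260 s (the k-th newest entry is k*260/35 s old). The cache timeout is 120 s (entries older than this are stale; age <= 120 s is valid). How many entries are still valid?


Ages are k * 260/35 s for k = 1..35 (spacing = 7.4286 s).
Entry k is valid iff k * 260/35 <= 120 iff k <= 35 * 120 / 260 = 16.1538
n_valid = floor(16.1538) = 16
(n_stale = 35 - 16 = 19)

16


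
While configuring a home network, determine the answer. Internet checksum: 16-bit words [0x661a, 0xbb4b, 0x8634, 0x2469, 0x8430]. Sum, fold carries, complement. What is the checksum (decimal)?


Given words: [0x661a, 0xbb4b, 0x8634, 0x2469, 0x8430]
Step 1: Sum all words
Raw sum = 26138 + 47947 + 34356 + 9321 + 33840 = 151602
Step 2: Fold carry: (20530 + 2) = 20532
One's complement = ~20532 & 0xFFFF = 45003

45003


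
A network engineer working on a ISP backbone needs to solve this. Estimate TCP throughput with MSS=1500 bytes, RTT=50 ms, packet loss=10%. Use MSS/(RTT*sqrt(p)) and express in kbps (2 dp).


Given: MSS = 1500 bytes, RTT = 50 ms, loss = 10%
RTT in seconds = 50 / 1000 = 0.05
Loss rate = 10% = 0.1
sqrt(loss) = sqrt(0.1) = 0.316227766017
Throughput (bytes/s) = 1500 / (0.05 * 0.316227766017) = 94868.3298
Throughput (kbps) = 94868.3298 * 8 / 1000 = 758.946638 -> 758.95 kbps (2 dp)

758.95


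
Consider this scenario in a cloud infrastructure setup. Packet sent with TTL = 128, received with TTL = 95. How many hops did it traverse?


Given: initial TTL = 128, received TTL = 95
Hops = initial TTL - received TTL
Hops = 128 - 95 = 33

33


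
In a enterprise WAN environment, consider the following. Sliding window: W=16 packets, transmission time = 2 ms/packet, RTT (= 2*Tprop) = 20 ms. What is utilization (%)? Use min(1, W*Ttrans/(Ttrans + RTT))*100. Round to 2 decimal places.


Given: W = 16, Ttrans = 2 ms, RTT = 20 ms (= 2 * Tprop, Tprop = 10 ms)
Cycle time = Ttrans + RTT = 2 + 20 = 22 ms (first packet sent until its ACK returns)
W * Ttrans = 16 * 2 = 32 ms of sending per cycle
W * Ttrans / (Ttrans + RTT) = 32 / 22 = 1.454545
U = min(1, 1.454545) = 1.000000
U% = 100.00%

100.00


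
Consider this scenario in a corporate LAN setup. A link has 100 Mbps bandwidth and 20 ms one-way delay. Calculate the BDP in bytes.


Given: bandwidth = 100 Mbps, delay = 20 ms
BDP in bits = 100 * 10^6 * 20 / 1000
BDP in bits = 2000000
BDP in bytes = 2000000 / 8 = 250000

250000


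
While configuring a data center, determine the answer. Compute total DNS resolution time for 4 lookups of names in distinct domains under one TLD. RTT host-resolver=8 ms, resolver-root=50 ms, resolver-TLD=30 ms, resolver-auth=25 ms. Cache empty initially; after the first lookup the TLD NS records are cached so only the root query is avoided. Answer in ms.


Lookup 1 (cold cache): local + root + TLD + auth = 8 + 50 + 30 + 25 = 113 ms
Lookups 2..4 (TLD NS cached -> skip root; new domain -> still ask TLD and auth): local + TLD + auth = 8 + 30 + 25 = 63 ms each
Remaining 3 lookups: 3 * 63 = 189 ms
Total = 113 + 189 = 302 ms

302


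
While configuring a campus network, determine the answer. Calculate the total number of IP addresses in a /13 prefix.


Given: CIDR prefix /13
Host bits = 32 - 13 = 19
Total addresses = 2^19 = 524288

524288


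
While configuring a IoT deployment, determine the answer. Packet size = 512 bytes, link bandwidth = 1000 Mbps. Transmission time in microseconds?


Given: packet = 512 bytes, bandwidth = 1000 Mbps
Packet in bits = 512 * 8 = 4096 bits
Bandwidth = 1000 * 10^6 = 1000000000 bps
Time = 4096 / 1000000000 seconds
Time in us = 4096 * 10^6 / 1000000000 = 4.096

4.096


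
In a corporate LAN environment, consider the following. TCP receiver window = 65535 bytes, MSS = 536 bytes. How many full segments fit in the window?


Given: RWND = 65535 bytes, MSS = 536 bytes
Full segments = floor(RWND / MSS)
Full segments = floor(65535 / 536)
Full segments = floor(122.2668) = 122

122


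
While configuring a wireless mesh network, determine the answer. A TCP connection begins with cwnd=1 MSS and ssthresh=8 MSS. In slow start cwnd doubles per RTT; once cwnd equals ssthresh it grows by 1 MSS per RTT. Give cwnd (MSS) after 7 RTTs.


RTT 0: cwnd = 1 MSS (initial)
RTT 1: cwnd = 2 MSS (slow start, doubled)
RTT 2: cwnd = 4 MSS (slow start, doubled)
RTT 3: cwnd = 8 MSS (slow start, doubled)
RTT 4: cwnd = 9 MSS (congestion avoidance, +1)
RTT 5: cwnd = 10 MSS (congestion avoidance, +1)
RTT 6: cwnd = 11 MSS (congestion avoidance, +1)
RTT 7: cwnd = 12 MSS (congestion avoidance, +1)

12


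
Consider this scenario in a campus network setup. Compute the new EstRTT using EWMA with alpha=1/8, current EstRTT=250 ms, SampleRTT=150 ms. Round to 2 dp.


Given: EstRTT = 250 ms, SampleRTT = 150 ms, alpha = 1/8
New EstRTT = (1 - alpha) * EstRTT + alpha * SampleRTT
(7/8) * 250 = 218.75
(1/8) * 150 = 18.75
New EstRTT = 218.75 + 18.75 = 237.5 ms -> 237.50 ms (2 dp)

237.50


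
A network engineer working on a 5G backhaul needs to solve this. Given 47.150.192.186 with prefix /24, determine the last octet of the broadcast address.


Given: IP = 47.150.192.186, prefix = /24
Host bits = 32 - 24 = 8
Network last octet = 186 AND mask = 0
Host part size = 2^8 - 1 = 255
Broadcast last octet = 0 OR 255 = 255

255


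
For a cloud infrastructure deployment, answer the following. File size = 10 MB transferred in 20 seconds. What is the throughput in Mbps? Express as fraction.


Given: file = 10 MB, time = 20 s
File in Mb = 10 * 8 = 80 Mb
Throughput = 80 / 20 Mbps
Throughput = 4 Mbps

4


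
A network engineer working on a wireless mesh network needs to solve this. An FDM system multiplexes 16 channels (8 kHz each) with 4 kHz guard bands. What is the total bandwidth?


Given: 16 channels, 8 kHz each, guard = 4 kHz
Channel bandwidth = 16 * 8 = 128 kHz
Guard bands = 15 gaps * 4 kHz = 60 kHz
Total = 128 + 60 = 188 kHz

188


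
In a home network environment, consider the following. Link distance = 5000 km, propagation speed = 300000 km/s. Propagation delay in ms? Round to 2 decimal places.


Given: distance = 5000 km, speed = 300000 km/s
Delay = distance / speed = 5000 / 300000 seconds
Delay in ms = 5000 * 1000 / 300000
Delay = 16.6667 ms
Rounded to 2 dp = 16.67 ms

16.67


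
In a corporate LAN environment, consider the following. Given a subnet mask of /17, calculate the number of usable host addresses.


Given: subnet mask /17
Host bits = 32 - 17 = 15
Total addresses = 2^15 = 32768
Usable hosts = 32768 - 2 (network + broadcast) = 32766

32766


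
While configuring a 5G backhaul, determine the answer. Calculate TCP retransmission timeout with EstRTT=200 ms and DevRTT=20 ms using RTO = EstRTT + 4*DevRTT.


Given: EstRTT = 200 ms, DevRTT = 20 ms
Timeout = EstRTT + 4 * DevRTT
4 * DevRTT = 4 * 20 = 80
Timeout = 200 + 80 = 280 ms

280


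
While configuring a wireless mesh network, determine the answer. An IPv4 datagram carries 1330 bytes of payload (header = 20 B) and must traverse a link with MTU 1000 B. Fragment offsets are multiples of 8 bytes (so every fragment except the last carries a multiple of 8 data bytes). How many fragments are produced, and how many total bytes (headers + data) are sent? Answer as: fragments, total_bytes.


Max data per non-final fragment = floor((MTU - header)/8)*8 = floor((1000 - 20)/8)*8 = floor(980/8)*8 = 976 B
Final fragment needs no 8-byte alignment: it can carry up to MTU - header = 980 B
Non-final fragments needed = ceil((payload - 980) / 976) = ceil(350/976) = ceil(0.3586) = 1
Number of fragments = 1 + 1 = 2
Fragment sizes (data): 1 * 976 B + 354 B (last, 354 <= 980 OK)
Total bytes sent = payload + n_frags * header = 1330 + 2*20 = 1330 + 40 = 1370 B

2, 1370


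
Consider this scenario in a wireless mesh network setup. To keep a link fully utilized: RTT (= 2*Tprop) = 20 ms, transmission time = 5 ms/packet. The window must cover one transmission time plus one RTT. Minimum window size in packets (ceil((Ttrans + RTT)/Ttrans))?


Given: Ttrans = 5 ms, RTT = 20 ms (= 2 * Tprop, Tprop = 10 ms)
Time until first ACK returns = Ttrans + RTT = 5 + 20 = 25 ms
Need W * Ttrans >= Ttrans + RTT  ->  W >= (Ttrans + RTT) / Ttrans
(Ttrans + RTT) / Ttrans = 25 / 5 = 5
W_min = ceil(5) = 5

5


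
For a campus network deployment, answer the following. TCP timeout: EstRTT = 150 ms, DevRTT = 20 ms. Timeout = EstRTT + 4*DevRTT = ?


Given: EstRTT = 150 ms, DevRTT = 20 ms
Timeout = EstRTT + 4 * DevRTT
4 * DevRTT = 4 * 20 = 80
Timeout = 150 + 80 = 230 ms

230


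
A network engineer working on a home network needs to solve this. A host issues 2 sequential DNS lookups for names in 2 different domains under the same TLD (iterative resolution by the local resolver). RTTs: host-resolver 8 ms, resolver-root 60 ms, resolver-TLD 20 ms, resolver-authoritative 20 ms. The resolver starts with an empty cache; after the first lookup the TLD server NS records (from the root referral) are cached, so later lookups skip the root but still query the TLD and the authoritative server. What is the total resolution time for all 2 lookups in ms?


Lookup 1 (cold cache): local + root + TLD + auth = 8 + 60 + 20 + 20 = 108 ms
Lookups 2..2 (TLD NS cached -> skip root; new domain -> still ask TLD and auth): local + TLD + auth = 8 + 20 + 20 = 48 ms each
Remaining 1 lookups: 1 * 48 = 48 ms
Total = 108 + 48 = 156 ms

156


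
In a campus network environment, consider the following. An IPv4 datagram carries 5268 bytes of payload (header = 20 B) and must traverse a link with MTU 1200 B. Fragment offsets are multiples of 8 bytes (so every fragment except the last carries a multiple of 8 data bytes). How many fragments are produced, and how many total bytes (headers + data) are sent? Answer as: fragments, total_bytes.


Max data per non-final fragment = floor((MTU - header)/8)*8 = floor((1200 - 20)/8)*8 = floor(1180/8)*8 = 1176 B
Final fragment needs no 8-byte alignment: it can carry up to MTU - header = 1180 B
Non-final fragments needed = ceil((payload - 1180) / 1176) = ceil(4088/1176) = ceil(3.4762) = 4
Number of fragments = 4 + 1 = 5
Fragment sizes (data): 4 * 1176 B + 564 B (last, 564 <= 1180 OK)
Total bytes sent = payload + n_frags * header = 5268 + 5*20 = 5268 + 100 = 5368 B

5, 5368


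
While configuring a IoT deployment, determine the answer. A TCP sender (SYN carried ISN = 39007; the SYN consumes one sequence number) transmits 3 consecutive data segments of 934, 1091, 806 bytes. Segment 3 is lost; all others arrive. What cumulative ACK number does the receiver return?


SYN uses sequence number 39007; first data byte = ISN + 1 = 39008.
Segment 1: SEQ = 39008, len = 934 B, covers [39008, 39941]
Segment 2: SEQ = 39942, len = 1091 B, covers [39942, 41032]
Segment 3: SEQ = 41033, len = 806 B, covers [41033, 41838] [LOST]
In-order data received: bytes [39008, 41032] (segments 1..2).
Segment 3 missing -> gap begins at byte 41033.
Cumulative ACK = next expected in-order byte = 39008 + 934 + 1091 = 41033

41033


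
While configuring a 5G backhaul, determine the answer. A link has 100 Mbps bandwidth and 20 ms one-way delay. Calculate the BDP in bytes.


Given: bandwidth = 100 Mbps, delay = 20 ms
BDP in bits = 100 * 10^6 * 20 / 1000
BDP in bits = 2000000
BDP in bytes = 2000000 / 8 = 250000

250000


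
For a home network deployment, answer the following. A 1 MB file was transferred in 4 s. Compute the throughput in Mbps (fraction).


Given: file = 1 MB, time = 4 s
File in Mb = 1 * 8 = 8 Mb
Throughput = 8 / 4 Mbps
Throughput = 2 Mbps

2


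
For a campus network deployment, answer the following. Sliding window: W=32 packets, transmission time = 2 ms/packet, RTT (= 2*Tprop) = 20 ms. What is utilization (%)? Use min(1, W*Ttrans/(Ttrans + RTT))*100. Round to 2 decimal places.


Given: W = 32, Ttrans = 2 ms, RTT = 20 ms (= 2 * Tprop, Tprop = 10 ms)
Cycle time = Ttrans + RTT = 2 + 20 = 22 ms (first packet sent until its ACK returns)
W * Ttrans = 32 * 2 = 64 ms of sending per cycle
W * Ttrans / (Ttrans + RTT) = 64 / 22 = 2.909091
U = min(1, 2.909091) = 1.000000
U% = 100.00%

100.00


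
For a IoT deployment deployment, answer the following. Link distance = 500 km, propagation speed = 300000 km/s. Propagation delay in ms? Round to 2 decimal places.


Given: distance = 500 km, speed = 300000 km/s
Delay = distance / speed = 500 / 300000 seconds
Delay in ms = 500 * 1000 / 300000
Delay = 1.6667 ms
Rounded to 2 dp = 1.67 ms

1.67


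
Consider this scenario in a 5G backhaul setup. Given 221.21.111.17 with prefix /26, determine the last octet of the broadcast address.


Given: IP = 221.21.111.17, prefix = /26
Host bits = 32 - 26 = 6
Network last octet = 17 AND mask = 0
Host part size = 2^6 - 1 = 63
Broadcast last octet = 0 OR 63 = 63

63


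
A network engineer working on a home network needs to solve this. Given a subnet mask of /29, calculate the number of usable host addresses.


Given: subnet mask /29
Host bits = 32 - 29 = 3
Total addresses = 2^3 = 8
Usable hosts = 8 - 2 (network + broadcast) = 6

6


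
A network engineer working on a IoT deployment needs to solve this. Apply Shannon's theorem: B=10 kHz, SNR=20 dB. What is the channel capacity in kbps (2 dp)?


Given: B = 10 kHz, SNR = 20 dB
SNR linear = 10^(20/10) = 100
1 + SNR = 101
log2(101) = 6.6582114828
C = 10 * 1000 * 6.6582114828 = 66582.1148 bps
C = 66.582115 kbps -> 66.58 kbps (2 dp)

66.58


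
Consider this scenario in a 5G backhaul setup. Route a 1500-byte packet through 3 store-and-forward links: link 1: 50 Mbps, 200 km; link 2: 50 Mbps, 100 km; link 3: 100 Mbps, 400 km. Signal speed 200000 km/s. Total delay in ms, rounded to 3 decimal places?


Packet = 1500 bytes = 12000 bits. Store-and-forward: sum (t_trans + t_prop) per link.
Link 1: t_trans = 12000/(50*10^6) s = 0.2400 ms; t_prop = 200/200000 s = 1.0000 ms; subtotal = 1.2400 ms
Link 2: t_trans = 12000/(50*10^6) s = 0.2400 ms; t_prop = 100/200000 s = 0.5000 ms; subtotal = 0.7400 ms
Link 3: t_trans = 12000/(100*10^6) s = 0.1200 ms; t_prop = 400/200000 s = 2.0000 ms; subtotal = 2.1200 ms
End-to-end = 1.2400 + 0.7400 + 2.1200 = 4.1000 ms -> 4.100 ms (3 dp)

4.100


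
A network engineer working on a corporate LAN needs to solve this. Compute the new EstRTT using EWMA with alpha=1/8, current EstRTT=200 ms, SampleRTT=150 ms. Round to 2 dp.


Given: EstRTT = 200 ms, SampleRTT = 150 ms, alpha = 1/8
New EstRTT = (1 - alpha) * EstRTT + alpha * SampleRTT
(7/8) * 200 = 175
(1/8) * 150 = 18.75
New EstRTT = 175 + 18.75 = 193.75 ms -> 193.75 ms (2 dp)

193.75


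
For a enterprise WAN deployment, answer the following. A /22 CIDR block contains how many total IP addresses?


Given: CIDR prefix /22
Host bits = 32 - 22 = 10
Total addresses = 2^10 = 1024

1024


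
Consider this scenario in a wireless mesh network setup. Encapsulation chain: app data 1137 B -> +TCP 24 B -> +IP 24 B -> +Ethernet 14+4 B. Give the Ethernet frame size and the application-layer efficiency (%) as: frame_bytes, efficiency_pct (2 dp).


TCP segment = 1137 + 24 = 1161 B
IP packet = 1161 + 24 = 1185 B
Ethernet frame = 1185 + 14 + 4 = 1203 B
Efficiency = app / frame = 1137 / 1203 = 0.945137 = 94.5137% -> 94.51% (2 dp)

1203, 94.51


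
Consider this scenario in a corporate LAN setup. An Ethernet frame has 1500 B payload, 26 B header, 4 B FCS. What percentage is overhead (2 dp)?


Given: payload = 1500 B, header = 26 B, trailer = 4 B
Overhead bytes = header + trailer = 26 + 4 = 30
Total frame = payload + overhead = 1500 + 30 = 1530
Overhead % = 30 / 1530 * 100 = 1.9608% -> 1.96% (2 dp)

1.96


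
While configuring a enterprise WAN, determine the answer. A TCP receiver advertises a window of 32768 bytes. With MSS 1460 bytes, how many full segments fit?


Given: RWND = 32768 bytes, MSS = 1460 bytes
Full segments = floor(RWND / MSS)
Full segments = floor(32768 / 1460)
Full segments = floor(22.4438) = 22

22


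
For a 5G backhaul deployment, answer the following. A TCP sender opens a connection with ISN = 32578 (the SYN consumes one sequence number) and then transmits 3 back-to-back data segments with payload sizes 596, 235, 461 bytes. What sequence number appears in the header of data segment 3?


The SYN occupies sequence number ISN = 32578, so the first data byte is ISN + 1 = 32579.
SEQ of data segment i = (ISN + 1) + sum of payload sizes of segments 1..i-1.
Segment 1: SEQ = 32579, payload = 596 bytes
Segment 2: SEQ = 33175, payload = 235 bytes
Segment 3: SEQ = 33410, payload = 461 bytes
SEQ of segment 3 = 32579 + 596 + 235 = 33410

33410


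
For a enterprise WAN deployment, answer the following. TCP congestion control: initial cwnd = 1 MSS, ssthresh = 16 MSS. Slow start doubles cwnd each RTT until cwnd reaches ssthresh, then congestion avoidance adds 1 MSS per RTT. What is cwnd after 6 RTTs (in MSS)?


RTT 0: cwnd = 1 MSS (initial)
RTT 1: cwnd = 2 MSS (slow start, doubled)
RTT 2: cwnd = 4 MSS (slow start, doubled)
RTT 3: cwnd = 8 MSS (slow start, doubled)
RTT 4: cwnd = 16 MSS (slow start, doubled)
RTT 5: cwnd = 17 MSS (congestion avoidance, +1)
RTT 6: cwnd = 18 MSS (congestion avoidance, +1)

18


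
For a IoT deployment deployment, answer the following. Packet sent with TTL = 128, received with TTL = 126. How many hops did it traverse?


Given: initial TTL = 128, received TTL = 126
Hops = initial TTL - received TTL
Hops = 128 - 126 = 2

2


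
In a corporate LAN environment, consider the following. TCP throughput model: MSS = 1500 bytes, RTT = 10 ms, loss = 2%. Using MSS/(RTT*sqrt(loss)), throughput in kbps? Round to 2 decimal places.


Given: MSS = 1500 bytes, RTT = 10 ms, loss = 2%
RTT in seconds = 10 / 1000 = 0.01
Loss rate = 2% = 0.02
sqrt(loss) = sqrt(0.02) = 0.141421356237
Throughput (bytes/s) = 1500 / (0.01 * 0.141421356237) = 1060660.1718
Throughput (kbps) = 1060660.1718 * 8 / 1000 = 8485.281374 -> 8485.28 kbps (2 dp)

8485.28


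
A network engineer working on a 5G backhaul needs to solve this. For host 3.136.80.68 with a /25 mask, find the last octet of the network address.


Given: IP = 3.136.80.68, prefix = /25
Subnet mask = 255.255.255.128
Last octet of IP: 68
Last octet of mask: 128
Network last octet = 68 AND 128 = 0

0


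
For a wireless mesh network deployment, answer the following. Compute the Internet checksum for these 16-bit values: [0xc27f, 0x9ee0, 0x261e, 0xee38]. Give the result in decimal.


Given words: [0xc27f, 0x9ee0, 0x261e, 0xee38]
Step 1: Sum all words
Raw sum = 49791 + 40672 + 9758 + 60984 = 161205
Step 2: Fold carry: (30133 + 2) = 30135
One's complement = ~30135 & 0xFFFF = 35400

35400


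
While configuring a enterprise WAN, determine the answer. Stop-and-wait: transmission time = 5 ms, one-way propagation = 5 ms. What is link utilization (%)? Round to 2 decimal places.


Given: Ttrans = 5 ms, Tprop = 5 ms
RTT = 2 * Tprop = 2 * 5 = 10 ms
U = Ttrans / (Ttrans + RTT)
U = 5 / (5 + 10)
U = 5 / 15 = 0.333333
U% = 33.33%

33.33


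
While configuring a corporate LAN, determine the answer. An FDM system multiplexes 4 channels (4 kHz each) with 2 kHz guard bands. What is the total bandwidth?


Given: 4 channels, 4 kHz each, guard = 2 kHz
Channel bandwidth = 4 * 4 = 16 kHz
Guard bands = 3 gaps * 2 kHz = 6 kHz
Total = 16 + 6 = 22 kHz

22


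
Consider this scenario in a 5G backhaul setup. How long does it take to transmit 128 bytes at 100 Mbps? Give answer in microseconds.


Given: packet = 128 bytes, bandwidth = 100 Mbps
Packet in bits = 128 * 8 = 1024 bits
Bandwidth = 100 * 10^6 = 100000000 bps
Time = 1024 / 100000000 seconds
Time in us = 1024 * 10^6 / 100000000 = 10.24

10.24


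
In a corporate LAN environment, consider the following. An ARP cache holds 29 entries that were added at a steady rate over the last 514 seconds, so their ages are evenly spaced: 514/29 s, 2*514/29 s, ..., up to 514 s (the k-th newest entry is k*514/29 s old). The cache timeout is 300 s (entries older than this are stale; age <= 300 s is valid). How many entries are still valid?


Ages are k * 514/29 s for k = 1..29 (spacing = 17.7241 s).
Entry k is valid iff k * 514/29 <= 300 iff k <= 29 * 300 / 514 = 16.9261
n_valid = floor(16.9261) = 16
(n_stale = 29 - 16 = 13)

16


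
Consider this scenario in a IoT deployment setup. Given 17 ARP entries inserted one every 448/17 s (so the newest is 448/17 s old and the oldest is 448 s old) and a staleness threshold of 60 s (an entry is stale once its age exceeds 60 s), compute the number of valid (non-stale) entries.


Ages are k * 448/17 s for k = 1..17 (spacing = 26.3529 s).
Entry k is valid iff k * 448/17 <= 60 iff k <= 17 * 60 / 448 = 2.2768
n_valid = floor(2.2768) = 2
(n_stale = 17 - 2 = 15)

2


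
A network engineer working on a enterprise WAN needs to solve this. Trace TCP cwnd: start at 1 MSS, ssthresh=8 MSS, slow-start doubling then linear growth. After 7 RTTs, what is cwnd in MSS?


RTT 0: cwnd = 1 MSS (initial)
RTT 1: cwnd = 2 MSS (slow start, doubled)
RTT 2: cwnd = 4 MSS (slow start, doubled)
RTT 3: cwnd = 8 MSS (slow start, doubled)
RTT 4: cwnd = 9 MSS (congestion avoidance, +1)
RTT 5: cwnd = 10 MSS (congestion avoidance, +1)
RTT 6: cwnd = 11 MSS (congestion avoidance, +1)
RTT 7: cwnd = 12 MSS (congestion avoidance, +1)

12


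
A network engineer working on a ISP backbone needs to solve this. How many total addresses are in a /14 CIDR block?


Given: CIDR prefix /14
Host bits = 32 - 14 = 18
Total addresses = 2^18 = 262144

262144


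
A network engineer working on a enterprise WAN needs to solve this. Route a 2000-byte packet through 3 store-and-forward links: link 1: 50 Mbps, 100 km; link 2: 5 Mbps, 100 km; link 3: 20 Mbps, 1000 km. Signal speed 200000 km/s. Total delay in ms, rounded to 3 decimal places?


Packet = 2000 bytes = 16000 bits. Store-and-forward: sum (t_trans + t_prop) per link.
Link 1: t_trans = 16000/(50*10^6) s = 0.3200 ms; t_prop = 100/200000 s = 0.5000 ms; subtotal = 0.8200 ms
Link 2: t_trans = 16000/(5*10^6) s = 3.2000 ms; t_prop = 100/200000 s = 0.5000 ms; subtotal = 3.7000 ms
Link 3: t_trans = 16000/(20*10^6) s = 0.8000 ms; t_prop = 1000/200000 s = 5.0000 ms; subtotal = 5.8000 ms
End-to-end = 0.8200 + 3.7000 + 5.8000 = 10.3200 ms -> 10.320 ms (3 dp)

10.320


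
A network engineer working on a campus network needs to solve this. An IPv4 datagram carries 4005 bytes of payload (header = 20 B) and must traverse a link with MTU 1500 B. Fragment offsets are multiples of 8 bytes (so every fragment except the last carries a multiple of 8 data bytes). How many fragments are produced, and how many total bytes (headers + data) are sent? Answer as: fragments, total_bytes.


Max data per non-final fragment = floor((MTU - header)/8)*8 = floor((1500 - 20)/8)*8 = floor(1480/8)*8 = 1480 B
Final fragment needs no 8-byte alignment: it can carry up to MTU - header = 1480 B
Non-final fragments needed = ceil((payload - 1480) / 1480) = ceil(2525/1480) = ceil(1.7061) = 2
Number of fragments = 2 + 1 = 3
Fragment sizes (data): 2 * 1480 B + 1045 B (last, 1045 <= 1480 OK)
Total bytes sent = payload + n_frags * header = 4005 + 3*20 = 4005 + 60 = 4065 B

3, 4065


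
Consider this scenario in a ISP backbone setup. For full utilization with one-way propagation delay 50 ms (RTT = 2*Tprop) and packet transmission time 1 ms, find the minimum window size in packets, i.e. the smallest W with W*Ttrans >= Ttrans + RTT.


Given: Ttrans = 1 ms, RTT = 100 ms (= 2 * Tprop, Tprop = 50 ms)
Time until first ACK returns = Ttrans + RTT = 1 + 100 = 101 ms
Need W * Ttrans >= Ttrans + RTT  ->  W >= (Ttrans + RTT) / Ttrans
(Ttrans + RTT) / Ttrans = 101 / 1 = 101
W_min = ceil(101) = 101

101


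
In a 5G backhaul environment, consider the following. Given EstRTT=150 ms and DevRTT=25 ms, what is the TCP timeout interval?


Given: EstRTT = 150 ms, DevRTT = 25 ms
Timeout = EstRTT + 4 * DevRTT
4 * DevRTT = 4 * 25 = 100
Timeout = 150 + 100 = 250 ms

250


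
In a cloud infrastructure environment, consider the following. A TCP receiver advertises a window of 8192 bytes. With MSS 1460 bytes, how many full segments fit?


Given: RWND = 8192 bytes, MSS = 1460 bytes
Full segments = floor(RWND / MSS)
Full segments = floor(8192 / 1460)
Full segments = floor(5.611) = 5

5


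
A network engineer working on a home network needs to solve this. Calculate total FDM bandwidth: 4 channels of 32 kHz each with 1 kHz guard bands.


Given: 4 channels, 32 kHz each, guard = 1 kHz
Channel bandwidth = 4 * 32 = 128 kHz
Guard bands = 3 gaps * 1 kHz = 3 kHz
Total = 128 + 3 = 131 kHz

131


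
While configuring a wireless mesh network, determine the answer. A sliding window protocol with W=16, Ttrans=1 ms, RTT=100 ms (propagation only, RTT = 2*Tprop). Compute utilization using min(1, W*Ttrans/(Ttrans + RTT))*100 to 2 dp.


Given: W = 16, Ttrans = 1 ms, RTT = 100 ms (= 2 * Tprop, Tprop = 50 ms)
Cycle time = Ttrans + RTT = 1 + 100 = 101 ms (first packet sent until its ACK returns)
W * Ttrans = 16 * 1 = 16 ms of sending per cycle
W * Ttrans / (Ttrans + RTT) = 16 / 101 = 0.158416
U = min(1, 0.158416) = 0.158416
U% = 15.84%

15.84


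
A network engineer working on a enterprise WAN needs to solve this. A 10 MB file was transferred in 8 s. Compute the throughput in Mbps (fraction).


Given: file = 10 MB, time = 8 s
File in Mb = 10 * 8 = 80 Mb
Throughput = 80 / 8 Mbps
Throughput = 10 Mbps

10


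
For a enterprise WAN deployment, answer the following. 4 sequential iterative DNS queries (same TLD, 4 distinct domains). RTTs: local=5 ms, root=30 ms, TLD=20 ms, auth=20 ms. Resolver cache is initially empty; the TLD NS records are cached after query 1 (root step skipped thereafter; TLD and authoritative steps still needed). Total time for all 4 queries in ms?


Lookup 1 (cold cache): local + root + TLD + auth = 5 + 30 + 20 + 20 = 75 ms
Lookups 2..4 (TLD NS cached -> skip root; new domain -> still ask TLD and auth): local + TLD + auth = 5 + 20 + 20 = 45 ms each
Remaining 3 lookups: 3 * 45 = 135 ms
Total = 75 + 135 = 210 ms

210


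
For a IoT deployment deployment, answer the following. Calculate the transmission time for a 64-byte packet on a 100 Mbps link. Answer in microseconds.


Given: packet = 64 bytes, bandwidth = 100 Mbps
Packet in bits = 64 * 8 = 512 bits
Bandwidth = 100 * 10^6 = 100000000 bps
Time = 512 / 100000000 seconds
Time in us = 512 * 10^6 / 100000000 = 5.12

5.12


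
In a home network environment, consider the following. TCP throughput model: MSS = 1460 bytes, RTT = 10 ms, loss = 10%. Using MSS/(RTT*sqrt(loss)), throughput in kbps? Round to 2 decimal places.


Given: MSS = 1460 bytes, RTT = 10 ms, loss = 10%
RTT in seconds = 10 / 1000 = 0.01
Loss rate = 10% = 0.1
sqrt(loss) = sqrt(0.1) = 0.316227766017
Throughput (bytes/s) = 1460 / (0.01 * 0.316227766017) = 461692.5384
Throughput (kbps) = 461692.5384 * 8 / 1000 = 3693.540307 -> 3693.54 kbps (2 dp)

3693.54


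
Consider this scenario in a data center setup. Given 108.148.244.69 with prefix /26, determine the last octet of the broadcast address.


Given: IP = 108.148.244.69, prefix = /26
Host bits = 32 - 26 = 6
Network last octet = 69 AND mask = 64
Host part size = 2^6 - 1 = 63
Broadcast last octet = 64 OR 63 = 127

127


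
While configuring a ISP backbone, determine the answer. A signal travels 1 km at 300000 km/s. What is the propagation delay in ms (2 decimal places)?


Given: distance = 1 km, speed = 300000 km/s
Delay = distance / speed = 1 / 300000 seconds
Delay in ms = 1 * 1000 / 300000
Delay = 0.0033 ms
Rounded to 2 dp = 0.00 ms

0.00


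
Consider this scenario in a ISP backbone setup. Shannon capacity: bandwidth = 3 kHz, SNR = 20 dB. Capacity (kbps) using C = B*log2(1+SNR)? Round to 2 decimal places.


Given: B = 3 kHz, SNR = 20 dB
SNR linear = 10^(20/10) = 100
1 + SNR = 101
log2(101) = 6.6582114828
C = 3 * 1000 * 6.6582114828 = 19974.6344 bps
C = 19.974634 kbps -> 19.97 kbps (2 dp)

19.97


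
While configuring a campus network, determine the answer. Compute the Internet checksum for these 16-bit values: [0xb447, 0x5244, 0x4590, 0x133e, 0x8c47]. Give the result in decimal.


Given words: [0xb447, 0x5244, 0x4590, 0x133e, 0x8c47]
Step 1: Sum all words
Raw sum = 46151 + 21060 + 17808 + 4926 + 35911 = 125856
Step 2: Fold carry: (60320 + 1) = 60321
One's complement = ~60321 & 0xFFFF = 5214

5214


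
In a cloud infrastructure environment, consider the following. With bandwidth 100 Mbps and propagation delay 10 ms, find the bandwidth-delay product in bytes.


Given: bandwidth = 100 Mbps, delay = 10 ms
BDP in bits = 100 * 10^6 * 10 / 1000
BDP in bits = 1000000
BDP in bytes = 1000000 / 8 = 125000

125000


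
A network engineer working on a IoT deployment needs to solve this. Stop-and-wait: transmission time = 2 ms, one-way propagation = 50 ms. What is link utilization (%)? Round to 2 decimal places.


Given: Ttrans = 2 ms, Tprop = 50 ms
RTT = 2 * Tprop = 2 * 50 = 100 ms
U = Ttrans / (Ttrans + RTT)
U = 2 / (2 + 100)
U = 2 / 102 = 0.019608
U% = 1.96%

1.96
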